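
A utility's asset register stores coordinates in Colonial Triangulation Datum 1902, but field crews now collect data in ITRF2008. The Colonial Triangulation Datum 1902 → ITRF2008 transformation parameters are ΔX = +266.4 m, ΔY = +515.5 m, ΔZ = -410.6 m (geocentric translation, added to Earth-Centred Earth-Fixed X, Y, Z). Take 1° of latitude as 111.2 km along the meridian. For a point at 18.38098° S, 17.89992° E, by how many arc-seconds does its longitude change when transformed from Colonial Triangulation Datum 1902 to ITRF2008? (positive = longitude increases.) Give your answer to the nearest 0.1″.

Δλ = 13.9″

sin φ = -0.315334, cos φ = 0.948981, sin λ = 0.307355, cos λ = 0.951595.
East component: ΔE = −sin λ·ΔX + cos λ·ΔY = −(0.307355)(266.4) + (0.951595)(515.5) = 408.67 m.
1° of latitude spans 111200 m; at latitude φ, 1° of longitude spans that × cos φ = 105526.7 m, so Δλ = 408.67 / 105526.7 × 3600 = 13.942″.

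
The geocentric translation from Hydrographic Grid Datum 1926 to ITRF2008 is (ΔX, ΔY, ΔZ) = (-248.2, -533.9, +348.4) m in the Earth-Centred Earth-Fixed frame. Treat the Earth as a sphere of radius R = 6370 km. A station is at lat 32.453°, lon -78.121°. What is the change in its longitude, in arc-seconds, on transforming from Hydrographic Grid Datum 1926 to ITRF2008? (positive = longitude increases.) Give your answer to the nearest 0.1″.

sin φ = 0.536608, cos φ = 0.843832, sin λ = -0.978584, cos λ = 0.205846.
East component: ΔE = −sin λ·ΔX + cos λ·ΔY = −(-0.978584)(-248.2) + (0.205846)(-533.9) = -352.79 m.
1° of latitude spans πR/180 = 111177 m; at latitude φ, 1° of longitude spans that × cos φ = 93815.1 m, so Δλ = -352.79 / 93815.1 × 3600 = -13.538″.

Δλ = -13.5″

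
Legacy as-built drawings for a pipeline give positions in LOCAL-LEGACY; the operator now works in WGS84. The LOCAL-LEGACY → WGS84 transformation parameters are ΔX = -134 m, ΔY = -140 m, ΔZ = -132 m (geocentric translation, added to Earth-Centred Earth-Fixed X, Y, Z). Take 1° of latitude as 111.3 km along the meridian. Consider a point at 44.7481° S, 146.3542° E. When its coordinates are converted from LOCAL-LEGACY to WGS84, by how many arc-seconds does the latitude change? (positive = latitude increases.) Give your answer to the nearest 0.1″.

sin φ = -0.703991, cos φ = 0.710209, sin λ = 0.554057, cos λ = -0.832479.
North component: ΔN = −sin φ cos λ·ΔX − sin φ sin λ·ΔY + cos φ·ΔZ = −(-0.703991)(-0.832479)(-134) − (-0.703991)(0.554057)(-140) + (0.710209)(-132) = -69.82 m.
1° of latitude spans 111300 m, so Δφ = -69.82 / 111300 × 3600 = -2.258″.

Δφ = -2.3″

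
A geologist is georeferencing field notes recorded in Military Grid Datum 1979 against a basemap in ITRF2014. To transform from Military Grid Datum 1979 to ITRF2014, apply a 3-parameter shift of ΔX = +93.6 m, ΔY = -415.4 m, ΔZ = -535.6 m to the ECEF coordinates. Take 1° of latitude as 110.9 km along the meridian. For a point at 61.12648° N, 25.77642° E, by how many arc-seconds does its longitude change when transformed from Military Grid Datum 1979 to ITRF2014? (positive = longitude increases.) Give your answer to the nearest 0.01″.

Δλ = -27.88″

sin φ = 0.875688, cos φ = 0.482878, sin λ = 0.434861, cos λ = 0.900498.
East component: ΔE = −sin λ·ΔX + cos λ·ΔY = −(0.434861)(93.6) + (0.900498)(-415.4) = -414.77 m.
1° of latitude spans 110900 m; at latitude φ, 1° of longitude spans that × cos φ = 53551.1 m, so Δλ = -414.77 / 53551.1 × 3600 = -27.883″.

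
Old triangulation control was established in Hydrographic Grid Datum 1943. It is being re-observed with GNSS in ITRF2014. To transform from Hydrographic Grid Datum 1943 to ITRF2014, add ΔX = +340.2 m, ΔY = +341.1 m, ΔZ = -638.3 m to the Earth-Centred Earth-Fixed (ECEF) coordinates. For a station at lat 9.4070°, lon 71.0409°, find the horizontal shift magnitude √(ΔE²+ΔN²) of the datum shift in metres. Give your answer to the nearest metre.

732 m

At φ = 9.4070°, λ = 71.0409°: sin φ = 0.163446, cos φ = 0.986552, sin λ = 0.945751, cos λ = 0.324893.
ΔE = −sin λ·ΔX + cos λ·ΔY = −(0.945751)·(340.2) + (0.324893)·(341.1) = -210.92 m.
ΔN = −sin φ cos λ·ΔX − sin φ sin λ·ΔY + cos φ·ΔZ = −(0.163446)(0.324893)(340.2) − (0.163446)(0.945751)(341.1) + (0.986552)(-638.3) = -700.51 m.
Horizontal magnitude = √(ΔE² + ΔN²) = √((-210.92)² + (-700.51)²) = 731.57 m.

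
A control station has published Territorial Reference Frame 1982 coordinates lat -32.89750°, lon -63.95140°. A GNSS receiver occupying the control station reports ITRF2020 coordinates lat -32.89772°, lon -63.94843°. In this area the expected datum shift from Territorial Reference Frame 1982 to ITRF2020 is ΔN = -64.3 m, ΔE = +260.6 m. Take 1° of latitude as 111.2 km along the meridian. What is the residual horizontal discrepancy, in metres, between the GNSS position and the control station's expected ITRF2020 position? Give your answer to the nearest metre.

43 m

Observed coordinate differences: Δφ = -0.00022°, Δλ = +0.00297°.
Converting to metres (1° lat = 111200 m, cos φ = 0.839644): observed ΔN = -24.5 m, observed ΔE = 277.3 m.
Subtracting the expected shift leaves a residual of -24.5 − (-64.3) = 39.8 m north and 277.3 − (260.6) = 16.7 m east.
Residual distance = √(39.8² + 16.7²) = 43.2 m.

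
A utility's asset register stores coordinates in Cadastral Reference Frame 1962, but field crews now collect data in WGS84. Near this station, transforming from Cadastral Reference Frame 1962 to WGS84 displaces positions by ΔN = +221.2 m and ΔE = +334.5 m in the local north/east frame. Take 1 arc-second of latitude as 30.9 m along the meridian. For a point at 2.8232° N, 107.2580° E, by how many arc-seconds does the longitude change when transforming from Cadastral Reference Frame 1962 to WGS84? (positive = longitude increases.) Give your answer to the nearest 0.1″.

At latitude 2.8232°, cos φ = 0.998786.
1″ of longitude at this latitude = 30.90 × cos φ = 30.8625 m, so Δλ = 334.5 / 30.8625 = 10.838″.

Δλ = 10.8″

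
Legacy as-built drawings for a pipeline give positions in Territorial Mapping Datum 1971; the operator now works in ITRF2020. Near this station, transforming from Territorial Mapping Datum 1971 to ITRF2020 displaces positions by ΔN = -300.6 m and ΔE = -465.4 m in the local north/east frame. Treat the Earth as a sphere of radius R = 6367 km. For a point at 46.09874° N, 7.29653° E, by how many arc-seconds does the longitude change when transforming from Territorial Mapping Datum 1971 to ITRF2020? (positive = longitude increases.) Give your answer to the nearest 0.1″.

Δλ = -21.7″

At latitude 46.09874°, cos φ = 0.693418.
One radian of longitude at latitude φ spans R cos φ, so Δλ = ΔE / (R cos φ) = -465.4 / (6367000 × 0.693418) = -1.0541e-04 rad = -21.743″.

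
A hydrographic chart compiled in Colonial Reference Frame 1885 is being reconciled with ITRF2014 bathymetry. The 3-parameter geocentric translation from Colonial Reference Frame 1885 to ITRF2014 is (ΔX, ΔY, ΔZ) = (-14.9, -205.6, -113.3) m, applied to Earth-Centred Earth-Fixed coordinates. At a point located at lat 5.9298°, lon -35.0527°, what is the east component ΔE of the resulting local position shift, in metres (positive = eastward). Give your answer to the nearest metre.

ΔE = -177 m

At φ = 5.9298°, λ = -35.0527°: sin φ = 0.103310, cos φ = 0.994649, sin λ = -0.574330, cos λ = 0.818624.
ΔE = −sin λ·ΔX + cos λ·ΔY = −(-0.574330)·(-14.9) + (0.818624)·(-205.6) = -176.87 m.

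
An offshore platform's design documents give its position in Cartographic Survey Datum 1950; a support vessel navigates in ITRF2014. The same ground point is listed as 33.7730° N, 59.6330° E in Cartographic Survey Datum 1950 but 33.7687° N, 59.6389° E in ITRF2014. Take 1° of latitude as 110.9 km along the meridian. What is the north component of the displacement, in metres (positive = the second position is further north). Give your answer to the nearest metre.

Δφ = 33.7687° − 33.7730° = -0.0043°; Δλ = 59.6389° − 59.6330° = +0.0059°.
ΔN = Δφ × 110900 = -476.9 m; ΔE = Δλ × 110900 × cos(33.7730°) = +0.0059 × 110900 × 0.831247 = 543.9 m.

ΔN = -477 m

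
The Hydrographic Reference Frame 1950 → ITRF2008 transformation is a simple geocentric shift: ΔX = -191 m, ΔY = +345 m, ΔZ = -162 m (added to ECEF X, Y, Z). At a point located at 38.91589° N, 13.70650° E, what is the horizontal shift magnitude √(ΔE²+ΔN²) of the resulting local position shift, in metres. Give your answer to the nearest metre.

At φ = 38.91589°, λ = 13.70650°: sin φ = 0.628179, cos φ = 0.778069, sin λ = 0.236948, cos λ = 0.971522.
ΔE = −sin λ·ΔX + cos λ·ΔY = −(0.236948)·(-191) + (0.971522)·(345) = 380.43 m.
ΔN = −sin φ cos λ·ΔX − sin φ sin λ·ΔY + cos φ·ΔZ = −(0.628179)(0.971522)(-191) − (0.628179)(0.236948)(345) + (0.778069)(-162) = -60.83 m.
Horizontal magnitude = √(ΔE² + ΔN²) = √(380.43² + (-60.83)²) = 385.27 m.

385 m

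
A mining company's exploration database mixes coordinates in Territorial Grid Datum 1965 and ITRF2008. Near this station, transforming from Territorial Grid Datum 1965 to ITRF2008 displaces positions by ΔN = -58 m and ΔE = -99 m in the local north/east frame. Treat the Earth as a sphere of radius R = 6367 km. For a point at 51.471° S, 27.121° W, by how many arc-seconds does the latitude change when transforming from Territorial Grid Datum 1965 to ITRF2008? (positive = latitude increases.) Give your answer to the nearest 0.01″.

On a sphere of radius R, 1 rad of latitude = R, so Δφ = ΔN / R = -58.0 / 6367000 = -9.1095e-06 rad = -1.879″.

Δφ = -1.88″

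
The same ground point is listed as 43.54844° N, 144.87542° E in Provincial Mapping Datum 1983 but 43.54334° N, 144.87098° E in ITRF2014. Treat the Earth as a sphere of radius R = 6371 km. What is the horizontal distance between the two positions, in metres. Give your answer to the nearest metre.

Δφ = 43.54334° − 43.54844° = -0.00510°; Δλ = 144.87098° − 144.87542° = -0.00444°.
1° along a meridian = πR/180 = 111195 m.
ΔN = Δφ × 111195 = -567.1 m; ΔE = Δλ × 111195 × cos(43.54844°) = -0.00444 × 111195 × 0.724792 = -357.8 m.
Distance = √(ΔE² + ΔN²) = √((-357.8)² + (-567.1)²) = 670.6 m.

671 m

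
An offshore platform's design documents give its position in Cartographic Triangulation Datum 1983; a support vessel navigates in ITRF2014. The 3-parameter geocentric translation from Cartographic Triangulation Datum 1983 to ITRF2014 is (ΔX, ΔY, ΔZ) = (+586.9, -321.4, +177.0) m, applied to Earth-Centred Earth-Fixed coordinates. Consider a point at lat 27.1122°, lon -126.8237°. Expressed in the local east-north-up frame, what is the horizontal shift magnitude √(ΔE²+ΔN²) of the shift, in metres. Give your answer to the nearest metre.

692 m

At φ = 27.1122°, λ = -126.8237°: sin φ = 0.455734, cos φ = 0.890116, sin λ = -0.800484, cos λ = -0.599355.
ΔE = −sin λ·ΔX + cos λ·ΔY = −(-0.800484)·(586.9) + (-0.599355)·(-321.4) = 662.44 m.
ΔN = −sin φ cos λ·ΔX − sin φ sin λ·ΔY + cos φ·ΔZ = −(0.455734)(-0.599355)(586.9) − (0.455734)(-0.800484)(-321.4) + (0.890116)(177.0) = 200.61 m.
Horizontal magnitude = √(ΔE² + ΔN²) = √(662.44² + 200.61²) = 692.15 m.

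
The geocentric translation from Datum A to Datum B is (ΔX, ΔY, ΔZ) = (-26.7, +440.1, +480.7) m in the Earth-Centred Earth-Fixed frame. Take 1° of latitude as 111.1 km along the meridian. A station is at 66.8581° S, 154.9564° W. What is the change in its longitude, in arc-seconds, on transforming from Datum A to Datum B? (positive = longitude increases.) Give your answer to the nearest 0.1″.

Δλ = -33.8″

sin φ = -0.919534, cos φ = 0.393010, sin λ = -0.423308, cos λ = -0.905986.
East component: ΔE = −sin λ·ΔX + cos λ·ΔY = −(-0.423308)(-26.7) + (-0.905986)(440.1) = -410.03 m.
1° of latitude spans 111100 m; at latitude φ, 1° of longitude spans that × cos φ = 43663.4 m, so Δλ = -410.03 / 43663.4 × 3600 = -33.806″.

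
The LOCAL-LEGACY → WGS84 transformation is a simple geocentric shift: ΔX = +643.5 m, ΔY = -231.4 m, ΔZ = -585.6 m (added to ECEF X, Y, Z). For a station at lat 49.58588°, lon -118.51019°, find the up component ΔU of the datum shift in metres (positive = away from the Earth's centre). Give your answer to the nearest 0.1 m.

ΔU = -513.2 m

The local up (radial) axis is (cos φ cos λ, cos φ sin λ, sin φ), giving ΔU = -199.129 + 131.826 − 445.863 = -513.17 m.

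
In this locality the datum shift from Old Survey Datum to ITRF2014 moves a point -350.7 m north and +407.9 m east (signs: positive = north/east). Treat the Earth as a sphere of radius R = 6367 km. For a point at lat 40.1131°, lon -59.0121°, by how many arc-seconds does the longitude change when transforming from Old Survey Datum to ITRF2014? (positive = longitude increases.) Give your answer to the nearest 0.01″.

Δλ = 17.28″

At latitude 40.1131°, cos φ = 0.764774.
One radian of longitude at latitude φ spans R cos φ, so Δλ = ΔE / (R cos φ) = 407.9 / (6367000 × 0.764774) = 8.3769e-05 rad = 17.279″.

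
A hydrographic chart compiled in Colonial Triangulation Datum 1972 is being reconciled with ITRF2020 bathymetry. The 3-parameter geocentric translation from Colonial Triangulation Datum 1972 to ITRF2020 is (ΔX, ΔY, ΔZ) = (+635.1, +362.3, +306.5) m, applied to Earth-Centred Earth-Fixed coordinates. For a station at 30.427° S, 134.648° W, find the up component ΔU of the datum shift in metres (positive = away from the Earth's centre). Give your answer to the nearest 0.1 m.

The local up (radial) axis is (cos φ cos λ, cos φ sin λ, sin φ), giving ΔU = -384.847 − 222.255 − 155.224 = -762.33 m.

ΔU = -762.3 m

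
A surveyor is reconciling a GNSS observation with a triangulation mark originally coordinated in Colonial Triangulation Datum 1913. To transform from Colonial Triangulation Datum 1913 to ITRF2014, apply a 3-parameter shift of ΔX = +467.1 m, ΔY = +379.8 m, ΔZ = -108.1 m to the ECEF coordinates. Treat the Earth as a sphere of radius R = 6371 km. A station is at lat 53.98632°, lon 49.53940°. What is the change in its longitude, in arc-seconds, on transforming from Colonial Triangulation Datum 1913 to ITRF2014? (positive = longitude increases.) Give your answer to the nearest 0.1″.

sin φ = 0.808877, cos φ = 0.587978, sin λ = 0.760852, cos λ = 0.648925.
East component: ΔE = −sin λ·ΔX + cos λ·ΔY = −(0.760852)(467.1) + (0.648925)(379.8) = -108.93 m.
1° of latitude spans πR/180 = 111195 m; at latitude φ, 1° of longitude spans that × cos φ = 65380.2 m, so Δλ = -108.93 / 65380.2 × 3600 = -5.998″.

Δλ = -6.0″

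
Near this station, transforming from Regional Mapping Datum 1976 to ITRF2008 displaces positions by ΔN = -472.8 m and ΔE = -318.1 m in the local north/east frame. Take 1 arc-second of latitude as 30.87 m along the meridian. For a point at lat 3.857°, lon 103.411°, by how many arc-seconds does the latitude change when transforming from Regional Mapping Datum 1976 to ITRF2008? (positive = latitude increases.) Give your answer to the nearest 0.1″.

Δφ = -15.3″

1″ of latitude = 30.87 m, so Δφ = -472.8 / 30.87 = -15.316″.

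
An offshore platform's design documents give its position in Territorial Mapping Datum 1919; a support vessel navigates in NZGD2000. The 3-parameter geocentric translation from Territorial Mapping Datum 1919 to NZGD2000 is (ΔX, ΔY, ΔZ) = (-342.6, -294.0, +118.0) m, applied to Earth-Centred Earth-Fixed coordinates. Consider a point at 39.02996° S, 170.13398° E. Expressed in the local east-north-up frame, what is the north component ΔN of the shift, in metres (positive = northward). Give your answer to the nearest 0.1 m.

The local north axis is (−sin φ cos λ, −sin φ sin λ, cos φ), giving ΔN = 212.554 − 31.723 + 91.664 = 272.50 m.

ΔN = 272.5 m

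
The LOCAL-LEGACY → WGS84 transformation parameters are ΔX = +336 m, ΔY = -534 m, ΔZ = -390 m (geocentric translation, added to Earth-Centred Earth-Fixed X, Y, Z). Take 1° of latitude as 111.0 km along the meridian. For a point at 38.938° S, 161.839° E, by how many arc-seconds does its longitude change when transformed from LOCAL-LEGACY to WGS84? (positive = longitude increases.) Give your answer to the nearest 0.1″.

sin φ = -0.628479, cos φ = 0.777826, sin λ = 0.311688, cos λ = -0.950184.
East component: ΔE = −sin λ·ΔX + cos λ·ΔY = −(0.311688)(336) + (-0.950184)(-534) = 402.67 m.
1° of latitude spans 111000 m; at latitude φ, 1° of longitude spans that × cos φ = 86338.7 m, so Δλ = 402.67 / 86338.7 × 3600 = 16.790″.

Δλ = 16.8″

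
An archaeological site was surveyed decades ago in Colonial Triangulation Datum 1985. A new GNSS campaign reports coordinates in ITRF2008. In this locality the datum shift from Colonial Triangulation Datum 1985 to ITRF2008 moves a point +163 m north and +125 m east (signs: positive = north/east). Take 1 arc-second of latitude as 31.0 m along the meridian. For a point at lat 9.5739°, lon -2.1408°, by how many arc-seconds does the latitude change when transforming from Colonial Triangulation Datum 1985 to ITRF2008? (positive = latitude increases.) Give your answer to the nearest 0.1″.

1″ of latitude = 31.00 m, so Δφ = 163.0 / 31.00 = 5.258″.

Δφ = 5.3″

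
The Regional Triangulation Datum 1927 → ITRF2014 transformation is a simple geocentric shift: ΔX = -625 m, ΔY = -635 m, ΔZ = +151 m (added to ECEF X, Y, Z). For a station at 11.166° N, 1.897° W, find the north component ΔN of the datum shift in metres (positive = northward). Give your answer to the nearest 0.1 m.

ΔN = 265.0 m

At φ = 11.166°, λ = -1.897°: sin φ = 0.193652, cos φ = 0.981070, sin λ = -0.033103, cos λ = 0.999452.
ΔN = −sin φ cos λ·ΔX − sin φ sin λ·ΔY + cos φ·ΔZ = −(0.193652)(0.999452)(-625) − (0.193652)(-0.033103)(-635) + (0.981070)(151) = 265.04 m.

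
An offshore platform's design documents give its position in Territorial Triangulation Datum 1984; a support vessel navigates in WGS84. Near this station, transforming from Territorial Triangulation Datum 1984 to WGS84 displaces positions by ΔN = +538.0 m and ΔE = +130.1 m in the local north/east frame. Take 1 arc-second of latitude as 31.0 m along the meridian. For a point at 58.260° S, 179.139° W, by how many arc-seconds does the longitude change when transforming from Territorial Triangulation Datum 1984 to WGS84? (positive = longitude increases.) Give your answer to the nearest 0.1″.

At latitude -58.260°, cos φ = 0.526066.
1″ of longitude at this latitude = 31.00 × cos φ = 16.3080 m, so Δλ = 130.1 / 16.3080 = 7.978″.

Δλ = 8.0″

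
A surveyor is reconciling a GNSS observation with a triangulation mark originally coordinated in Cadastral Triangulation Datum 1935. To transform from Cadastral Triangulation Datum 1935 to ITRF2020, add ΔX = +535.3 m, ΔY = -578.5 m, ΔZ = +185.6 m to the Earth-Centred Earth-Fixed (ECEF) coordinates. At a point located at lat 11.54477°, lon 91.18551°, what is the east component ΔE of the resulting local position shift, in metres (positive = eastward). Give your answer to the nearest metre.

The local east axis at (φ, λ) is (−sin λ, cos λ, 0), so ΔE = −sin(91.18551°)·535.3 + cos(91.18551°)·(-578.5) = -523.22 m.

ΔE = -523 m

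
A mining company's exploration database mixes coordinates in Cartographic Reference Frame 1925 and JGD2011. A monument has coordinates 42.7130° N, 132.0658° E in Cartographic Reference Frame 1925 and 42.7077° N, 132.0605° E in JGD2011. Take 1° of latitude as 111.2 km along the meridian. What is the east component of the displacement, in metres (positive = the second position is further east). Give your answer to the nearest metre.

ΔE = -433 m

Δφ = 42.7077° − 42.7130° = -0.0053°; Δλ = 132.0605° − 132.0658° = -0.0053°.
ΔN = Δφ × 111200 = -589.4 m; ΔE = Δλ × 111200 × cos(42.7130°) = -0.0053 × 111200 × 0.734761 = -433.0 m.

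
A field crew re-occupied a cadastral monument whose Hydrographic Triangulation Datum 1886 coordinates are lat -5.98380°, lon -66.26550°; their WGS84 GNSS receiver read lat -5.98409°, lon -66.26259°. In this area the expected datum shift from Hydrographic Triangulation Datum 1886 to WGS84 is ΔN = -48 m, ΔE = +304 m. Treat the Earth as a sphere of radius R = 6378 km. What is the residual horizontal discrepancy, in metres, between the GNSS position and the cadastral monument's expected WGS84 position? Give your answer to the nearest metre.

Observed coordinate differences: Δφ = -0.00029°, Δλ = +0.00291°.
Converting to metres (1° lat = 111317 m, cos φ = 0.994551): observed ΔN = -32.3 m, observed ΔE = 322.2 m.
Subtracting the expected shift leaves a residual of -32.3 − (-48) = 15.7 m north and 322.2 − (304) = 18.2 m east.
Residual distance = √(15.7² + 18.2²) = 24.0 m.

24 m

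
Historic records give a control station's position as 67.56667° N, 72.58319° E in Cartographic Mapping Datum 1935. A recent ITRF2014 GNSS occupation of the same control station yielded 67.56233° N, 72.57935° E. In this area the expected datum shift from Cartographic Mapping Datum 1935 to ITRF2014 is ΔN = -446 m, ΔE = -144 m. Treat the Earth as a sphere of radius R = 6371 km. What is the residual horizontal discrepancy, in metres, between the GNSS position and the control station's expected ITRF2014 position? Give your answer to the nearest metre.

41 m

Observed coordinate differences: Δφ = -0.00434°, Δλ = -0.00384°.
Converting to metres (1° lat = 111195 m, cos φ = 0.381608): observed ΔN = -482.6 m, observed ΔE = -162.9 m.
Subtracting the expected shift leaves a residual of -482.6 − (-446) = -36.6 m north and -162.9 − (-144) = -18.9 m east.
Residual distance = √((-36.6)² + (-18.9)²) = 41.2 m.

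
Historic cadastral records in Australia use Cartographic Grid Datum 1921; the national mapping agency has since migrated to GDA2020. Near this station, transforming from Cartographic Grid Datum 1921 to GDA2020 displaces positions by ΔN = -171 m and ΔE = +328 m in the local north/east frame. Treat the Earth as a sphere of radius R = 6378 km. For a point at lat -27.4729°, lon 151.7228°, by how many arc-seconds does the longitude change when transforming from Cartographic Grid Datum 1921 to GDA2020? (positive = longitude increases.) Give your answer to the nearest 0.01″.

Δλ = 11.96″

At latitude -27.4729°, cos φ = 0.887229.
One radian of longitude at latitude φ spans R cos φ, so Δλ = ΔE / (R cos φ) = 328.0 / (6378000 × 0.887229) = 5.7963e-05 rad = 11.956″.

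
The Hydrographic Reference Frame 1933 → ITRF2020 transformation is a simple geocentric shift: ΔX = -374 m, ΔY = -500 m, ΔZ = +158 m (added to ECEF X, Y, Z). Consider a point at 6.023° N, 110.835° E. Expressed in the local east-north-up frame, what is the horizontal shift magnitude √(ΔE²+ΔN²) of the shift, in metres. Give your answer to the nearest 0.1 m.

561.3 m

At φ = 6.023°, λ = 110.835°: sin φ = 0.104928, cos φ = 0.994480, sin λ = 0.934609, cos λ = -0.355678.
ΔE = −sin λ·ΔX + cos λ·ΔY = −(0.934609)·(-374) + (-0.355678)·(-500) = 527.38 m.
ΔN = −sin φ cos λ·ΔX − sin φ sin λ·ΔY + cos φ·ΔZ = −(0.104928)(-0.355678)(-374) − (0.104928)(0.934609)(-500) + (0.994480)(158) = 192.20 m.
Horizontal magnitude = √(ΔE² + ΔN²) = √(527.38² + 192.20²) = 561.31 m.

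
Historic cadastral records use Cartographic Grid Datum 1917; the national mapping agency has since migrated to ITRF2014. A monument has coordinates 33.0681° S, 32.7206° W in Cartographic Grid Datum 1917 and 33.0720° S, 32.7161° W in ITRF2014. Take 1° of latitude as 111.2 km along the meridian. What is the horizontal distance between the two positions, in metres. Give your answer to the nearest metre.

603 m

Δφ = -33.0720° − -33.0681° = -0.0039°; Δλ = -32.7161° − -32.7206° = +0.0045°.
ΔN = Δφ × 111200 = -433.7 m; ΔE = Δλ × 111200 × cos(-33.0681°) = +0.0045 × 111200 × 0.838023 = 419.3 m.
Distance = √(ΔE² + ΔN²) = √(419.3² + (-433.7)²) = 603.3 m.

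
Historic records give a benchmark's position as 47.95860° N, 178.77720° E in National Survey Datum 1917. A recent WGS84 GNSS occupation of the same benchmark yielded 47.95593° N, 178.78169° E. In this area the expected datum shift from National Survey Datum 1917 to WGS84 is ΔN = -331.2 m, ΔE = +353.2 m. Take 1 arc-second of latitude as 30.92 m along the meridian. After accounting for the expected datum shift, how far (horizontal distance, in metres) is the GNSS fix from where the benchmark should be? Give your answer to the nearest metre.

39 m

Observed coordinate differences: Δφ = -0.00267°, Δλ = +0.00449°.
Converting to metres (1° lat = 111312 m, cos φ = 0.669667): observed ΔN = -297.2 m, observed ΔE = 334.7 m.
Subtracting the expected shift leaves a residual of -297.2 − (-331.2) = 34.0 m north and 334.7 − (353.2) = -18.5 m east.
Residual distance = √(34.0² + (-18.5)²) = 38.7 m.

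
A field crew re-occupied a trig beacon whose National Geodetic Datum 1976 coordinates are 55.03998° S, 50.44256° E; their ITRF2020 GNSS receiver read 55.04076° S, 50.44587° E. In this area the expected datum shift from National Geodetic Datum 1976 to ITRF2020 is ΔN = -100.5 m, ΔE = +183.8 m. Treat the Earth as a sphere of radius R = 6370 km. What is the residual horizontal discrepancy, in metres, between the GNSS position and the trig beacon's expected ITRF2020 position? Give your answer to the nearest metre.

Observed coordinate differences: Δφ = -0.00078°, Δλ = +0.00331°.
Converting to metres (1° lat = 111177 m, cos φ = 0.573005): observed ΔN = -86.7 m, observed ΔE = 210.9 m.
Subtracting the expected shift leaves a residual of -86.7 − (-100.5) = 13.8 m north and 210.9 − (183.8) = 27.1 m east.
Residual distance = √(13.8² + 27.1²) = 30.4 m.

30 m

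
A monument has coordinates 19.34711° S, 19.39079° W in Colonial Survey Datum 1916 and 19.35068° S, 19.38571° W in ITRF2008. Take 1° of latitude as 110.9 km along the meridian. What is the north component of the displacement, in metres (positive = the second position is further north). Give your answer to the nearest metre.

Δφ = -19.35068° − -19.34711° = -0.00357°; Δλ = -19.38571° − -19.39079° = +0.00508°.
ΔN = Δφ × 110900 = -395.9 m; ΔE = Δλ × 110900 × cos(-19.34711°) = +0.00508 × 110900 × 0.943529 = 531.6 m.

ΔN = -396 m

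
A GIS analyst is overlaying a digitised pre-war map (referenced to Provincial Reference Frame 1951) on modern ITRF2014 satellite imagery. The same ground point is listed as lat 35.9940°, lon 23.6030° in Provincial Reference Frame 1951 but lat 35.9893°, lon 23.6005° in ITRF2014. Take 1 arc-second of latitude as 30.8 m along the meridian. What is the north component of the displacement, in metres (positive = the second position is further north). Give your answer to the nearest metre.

Δφ = 35.9893° − 35.9940° = -0.0047°; Δλ = 23.6005° − 23.6030° = -0.0025°.
1° of latitude = 3600 × 30.80 = 110880 m.
ΔN = Δφ × 110880 = -521.1 m; ΔE = Δλ × 110880 × cos(35.9940°) = -0.0025 × 110880 × 0.809079 = -224.3 m.

ΔN = -521 m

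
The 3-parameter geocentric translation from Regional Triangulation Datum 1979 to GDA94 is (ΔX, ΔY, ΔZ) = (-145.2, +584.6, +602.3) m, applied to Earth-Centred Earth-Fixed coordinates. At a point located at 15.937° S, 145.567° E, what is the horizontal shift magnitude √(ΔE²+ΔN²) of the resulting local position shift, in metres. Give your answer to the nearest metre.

The local east axis at (φ, λ) is (−sin λ, cos λ, 0), so ΔE = −sin(145.567°)·(-145.2) + cos(145.567°)·584.6 = -400.07 m.
The local north axis is (−sin φ cos λ, −sin φ sin λ, cos φ), giving ΔN = 32.884 + 90.765 + 579.150 = 702.80 m.
Horizontal magnitude = √(ΔE² + ΔN²) = √((-400.07)² + 702.80²) = 808.69 m.

809 m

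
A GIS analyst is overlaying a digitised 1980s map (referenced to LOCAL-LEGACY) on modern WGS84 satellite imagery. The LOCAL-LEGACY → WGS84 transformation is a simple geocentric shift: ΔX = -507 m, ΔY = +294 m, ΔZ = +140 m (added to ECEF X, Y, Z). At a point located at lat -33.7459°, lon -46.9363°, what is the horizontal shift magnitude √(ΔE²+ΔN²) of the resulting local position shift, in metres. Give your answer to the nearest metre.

259 m

At φ = -33.7459°, λ = -46.9363°: sin φ = -0.555511, cos φ = 0.831509, sin λ = -0.730595, cos λ = 0.682811.
ΔE = −sin λ·ΔX + cos λ·ΔY = −(-0.730595)·(-507) + (0.682811)·(294) = -169.67 m.
ΔN = −sin φ cos λ·ΔX − sin φ sin λ·ΔY + cos φ·ΔZ = −(-0.555511)(0.682811)(-507) − (-0.555511)(-0.730595)(294) + (0.831509)(140) = -195.22 m.
Horizontal magnitude = √(ΔE² + ΔN²) = √((-169.67)² + (-195.22)²) = 258.64 m.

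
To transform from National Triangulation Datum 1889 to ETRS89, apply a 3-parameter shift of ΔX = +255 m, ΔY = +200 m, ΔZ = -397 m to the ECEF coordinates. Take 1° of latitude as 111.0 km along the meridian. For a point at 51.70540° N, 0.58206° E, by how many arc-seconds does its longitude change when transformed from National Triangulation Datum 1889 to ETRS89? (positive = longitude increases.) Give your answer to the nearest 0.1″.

sin φ = 0.784835, cos φ = 0.619705, sin λ = 0.010159, cos λ = 0.999948.
East component: ΔE = −sin λ·ΔX + cos λ·ΔY = −(0.010159)(255) + (0.999948)(200) = 197.40 m.
1° of latitude spans 111000 m; at latitude φ, 1° of longitude spans that × cos φ = 68787.3 m, so Δλ = 197.40 / 68787.3 × 3600 = 10.331″.

Δλ = 10.3″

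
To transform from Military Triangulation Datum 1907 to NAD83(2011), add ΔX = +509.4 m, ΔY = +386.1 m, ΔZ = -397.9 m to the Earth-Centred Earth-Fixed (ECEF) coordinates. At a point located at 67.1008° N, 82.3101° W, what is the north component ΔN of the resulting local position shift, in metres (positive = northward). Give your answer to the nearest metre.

ΔN = 135 m

The local north axis is (−sin φ cos λ, −sin φ sin λ, cos φ), giving ΔN = -62.792 + 352.473 − 154.827 = 134.85 m.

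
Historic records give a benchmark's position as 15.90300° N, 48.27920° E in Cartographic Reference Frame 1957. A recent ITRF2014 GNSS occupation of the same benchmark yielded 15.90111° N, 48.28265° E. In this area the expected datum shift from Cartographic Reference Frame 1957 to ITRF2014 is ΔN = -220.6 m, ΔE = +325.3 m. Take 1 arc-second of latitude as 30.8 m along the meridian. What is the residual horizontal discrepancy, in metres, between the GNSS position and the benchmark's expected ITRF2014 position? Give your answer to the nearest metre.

Observed coordinate differences: Δφ = -0.00189°, Δλ = +0.00345°.
Converting to metres (1° lat = 110880 m, cos φ = 0.961727): observed ΔN = -209.6 m, observed ΔE = 367.9 m.
Subtracting the expected shift leaves a residual of -209.6 − (-220.6) = 11.0 m north and 367.9 − (325.3) = 42.6 m east.
Residual distance = √(11.0² + 42.6²) = 44.0 m.

44 m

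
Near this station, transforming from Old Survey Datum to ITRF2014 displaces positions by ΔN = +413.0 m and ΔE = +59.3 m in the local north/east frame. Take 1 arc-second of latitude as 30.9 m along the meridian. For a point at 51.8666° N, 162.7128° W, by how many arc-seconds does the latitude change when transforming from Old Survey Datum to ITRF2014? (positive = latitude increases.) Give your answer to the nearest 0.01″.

1″ of latitude = 30.90 m, so Δφ = 413.0 / 30.90 = 13.366″.

Δφ = 13.37″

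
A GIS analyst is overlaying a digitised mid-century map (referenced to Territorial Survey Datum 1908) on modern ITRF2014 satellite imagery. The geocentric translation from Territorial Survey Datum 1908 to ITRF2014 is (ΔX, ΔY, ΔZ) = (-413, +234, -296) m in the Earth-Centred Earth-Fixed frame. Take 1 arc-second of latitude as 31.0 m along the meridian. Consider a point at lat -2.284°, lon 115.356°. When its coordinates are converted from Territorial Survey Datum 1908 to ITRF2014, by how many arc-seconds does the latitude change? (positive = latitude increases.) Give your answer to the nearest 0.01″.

Δφ = -9.04″

sin φ = -0.039853, cos φ = 0.999206, sin λ = 0.903664, cos λ = -0.428241.
North component: ΔN = −sin φ cos λ·ΔX − sin φ sin λ·ΔY + cos φ·ΔZ = −(-0.039853)(-0.428241)(-413) − (-0.039853)(0.903664)(234) + (0.999206)(-296) = -280.29 m.
1° of latitude spans 3600 × 31.00 = 111600 m, so Δφ = -280.29 / 111600 × 3600 = -9.042″.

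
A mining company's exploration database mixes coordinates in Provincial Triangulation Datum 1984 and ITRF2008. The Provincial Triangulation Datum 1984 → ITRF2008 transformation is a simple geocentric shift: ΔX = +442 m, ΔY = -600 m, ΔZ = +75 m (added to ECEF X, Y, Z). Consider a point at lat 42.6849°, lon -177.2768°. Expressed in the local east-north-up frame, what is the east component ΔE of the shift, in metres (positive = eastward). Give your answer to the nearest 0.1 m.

ΔE = 620.3 m

At φ = 42.6849°, λ = -177.2768°: sin φ = 0.677966, cos φ = 0.735093, sin λ = -0.047511, cos λ = -0.998871.
ΔE = −sin λ·ΔX + cos λ·ΔY = −(-0.047511)·(442) + (-0.998871)·(-600) = 620.32 m.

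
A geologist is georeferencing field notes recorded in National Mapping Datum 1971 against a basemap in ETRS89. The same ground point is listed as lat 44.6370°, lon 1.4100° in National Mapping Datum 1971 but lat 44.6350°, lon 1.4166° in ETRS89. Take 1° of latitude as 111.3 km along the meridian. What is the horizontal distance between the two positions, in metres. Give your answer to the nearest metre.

568 m

Δφ = 44.6350° − 44.6370° = -0.0020°; Δλ = 1.4166° − 1.4100° = +0.0066°.
ΔN = Δφ × 111300 = -222.6 m; ΔE = Δλ × 111300 × cos(44.6370°) = +0.0066 × 111300 × 0.711572 = 522.7 m.
Distance = √(ΔE² + ΔN²) = √(522.7² + (-222.6)²) = 568.1 m.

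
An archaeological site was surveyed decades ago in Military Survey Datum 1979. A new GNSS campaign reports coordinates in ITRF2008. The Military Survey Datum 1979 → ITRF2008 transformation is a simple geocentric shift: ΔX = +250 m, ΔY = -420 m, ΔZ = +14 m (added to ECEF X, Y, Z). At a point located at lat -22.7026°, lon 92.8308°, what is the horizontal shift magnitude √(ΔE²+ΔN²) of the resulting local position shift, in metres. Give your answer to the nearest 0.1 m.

275.8 m

The local east axis at (φ, λ) is (−sin λ, cos λ, 0), so ΔE = −sin(92.8308°)·250 + cos(92.8308°)·(-420) = -228.95 m.
The local north axis is (−sin φ cos λ, −sin φ sin λ, cos φ), giving ΔN = -4.765 − 161.900 + 12.915 = -153.75 m.
Horizontal magnitude = √(ΔE² + ΔN²) = √((-228.95)² + (-153.75)²) = 275.79 m.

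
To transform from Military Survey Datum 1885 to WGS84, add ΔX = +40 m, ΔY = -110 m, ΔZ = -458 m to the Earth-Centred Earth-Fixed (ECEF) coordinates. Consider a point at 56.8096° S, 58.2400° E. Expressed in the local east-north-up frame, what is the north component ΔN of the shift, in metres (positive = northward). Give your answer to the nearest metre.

ΔN = -311 m

The local north axis is (−sin φ cos λ, −sin φ sin λ, cos φ), giving ΔN = 17.620 − 78.270 − 250.720 = -311.37 m.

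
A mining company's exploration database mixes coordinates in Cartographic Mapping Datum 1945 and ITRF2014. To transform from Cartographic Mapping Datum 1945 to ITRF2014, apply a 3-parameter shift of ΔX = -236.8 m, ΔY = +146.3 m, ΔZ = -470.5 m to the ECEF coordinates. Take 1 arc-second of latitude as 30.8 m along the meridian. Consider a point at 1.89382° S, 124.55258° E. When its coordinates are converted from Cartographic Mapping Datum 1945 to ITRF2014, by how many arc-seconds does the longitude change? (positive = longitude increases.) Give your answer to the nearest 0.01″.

sin φ = -0.033047, cos φ = 0.999454, sin λ = 0.823606, cos λ = -0.567162.
East component: ΔE = −sin λ·ΔX + cos λ·ΔY = −(0.823606)(-236.8) + (-0.567162)(146.3) = 112.05 m.
1° of latitude spans 3600 × 30.80 = 110880 m; at latitude φ, 1° of longitude spans that × cos φ = 110819.4 m, so Δλ = 112.05 / 110819.4 × 3600 = 3.640″.

Δλ = 3.64″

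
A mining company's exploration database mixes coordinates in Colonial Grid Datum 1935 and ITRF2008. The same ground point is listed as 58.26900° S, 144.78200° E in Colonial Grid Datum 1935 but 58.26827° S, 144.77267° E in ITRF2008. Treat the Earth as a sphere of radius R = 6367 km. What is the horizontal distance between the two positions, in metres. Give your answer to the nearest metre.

Δφ = -58.26827° − -58.26900° = +0.00073°; Δλ = 144.77267° − 144.78200° = -0.00933°.
1° along a meridian = πR/180 = 111125 m.
ΔN = Δφ × 111125 = 81.1 m; ΔE = Δλ × 111125 × cos(-58.26900°) = -0.00933 × 111125 × 0.525932 = -545.3 m.
Distance = √(ΔE² + ΔN²) = √((-545.3)² + 81.1²) = 551.3 m.

551 m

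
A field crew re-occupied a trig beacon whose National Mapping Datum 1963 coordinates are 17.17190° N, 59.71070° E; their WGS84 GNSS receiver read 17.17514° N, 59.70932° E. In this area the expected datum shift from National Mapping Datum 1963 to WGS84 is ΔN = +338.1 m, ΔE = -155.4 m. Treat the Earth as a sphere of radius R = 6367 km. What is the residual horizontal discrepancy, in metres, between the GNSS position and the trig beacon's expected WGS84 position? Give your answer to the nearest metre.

Observed coordinate differences: Δφ = +0.00324°, Δλ = -0.00138°.
Converting to metres (1° lat = 111125 m, cos φ = 0.955423): observed ΔN = 360.0 m, observed ΔE = -146.5 m.
Subtracting the expected shift leaves a residual of 360.0 − (338.1) = 21.9 m north and -146.5 − (-155.4) = 8.9 m east.
Residual distance = √(21.9² + 8.9²) = 23.7 m.

24 m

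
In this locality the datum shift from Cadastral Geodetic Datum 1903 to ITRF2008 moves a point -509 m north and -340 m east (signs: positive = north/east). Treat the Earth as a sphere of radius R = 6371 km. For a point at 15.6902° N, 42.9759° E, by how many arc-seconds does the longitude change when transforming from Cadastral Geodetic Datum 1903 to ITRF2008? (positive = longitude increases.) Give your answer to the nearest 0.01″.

Δλ = -11.43″

At latitude 15.6902°, cos φ = 0.962738.
One radian of longitude at latitude φ spans R cos φ, so Δλ = ΔE / (R cos φ) = -340.0 / (6371000 × 0.962738) = -5.5432e-05 rad = -11.434″.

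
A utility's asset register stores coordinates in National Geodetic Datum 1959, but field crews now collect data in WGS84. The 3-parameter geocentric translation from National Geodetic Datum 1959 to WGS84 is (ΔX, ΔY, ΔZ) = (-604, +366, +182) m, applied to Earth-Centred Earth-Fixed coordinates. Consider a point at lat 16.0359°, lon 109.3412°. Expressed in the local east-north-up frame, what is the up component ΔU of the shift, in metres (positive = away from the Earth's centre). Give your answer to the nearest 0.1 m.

ΔU = 574.4 m

At φ = 16.0359°, λ = 109.3412°: sin φ = 0.276240, cos φ = 0.961089, sin λ = 0.943563, cos λ = -0.331193.
ΔU = cos φ cos λ·ΔX + cos φ sin λ·ΔY + sin φ·ΔZ = (0.961089)(-0.331193)(-604) + (0.961089)(0.943563)(366) + (0.276240)(182) = 574.44 m.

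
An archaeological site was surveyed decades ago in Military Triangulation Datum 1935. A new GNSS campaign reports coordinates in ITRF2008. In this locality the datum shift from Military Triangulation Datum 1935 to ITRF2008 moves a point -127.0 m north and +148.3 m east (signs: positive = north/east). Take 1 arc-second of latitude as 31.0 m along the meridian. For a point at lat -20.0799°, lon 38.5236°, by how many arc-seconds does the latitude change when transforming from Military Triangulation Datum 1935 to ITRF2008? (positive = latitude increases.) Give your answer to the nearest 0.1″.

Δφ = -4.1″

1″ of latitude = 31.00 m, so Δφ = -127.0 / 31.00 = -4.097″.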